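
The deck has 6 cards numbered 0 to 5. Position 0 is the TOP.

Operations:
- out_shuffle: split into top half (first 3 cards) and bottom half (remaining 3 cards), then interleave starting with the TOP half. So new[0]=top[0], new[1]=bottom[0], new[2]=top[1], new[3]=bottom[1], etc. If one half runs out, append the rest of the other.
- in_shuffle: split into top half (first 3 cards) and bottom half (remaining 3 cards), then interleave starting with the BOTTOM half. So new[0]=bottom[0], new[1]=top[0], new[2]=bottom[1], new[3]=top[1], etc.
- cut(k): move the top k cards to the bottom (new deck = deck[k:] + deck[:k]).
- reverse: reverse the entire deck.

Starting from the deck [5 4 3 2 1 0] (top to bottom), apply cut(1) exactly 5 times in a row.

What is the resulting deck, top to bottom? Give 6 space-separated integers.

After op 1 (cut(1)): [4 3 2 1 0 5]
After op 2 (cut(1)): [3 2 1 0 5 4]
After op 3 (cut(1)): [2 1 0 5 4 3]
After op 4 (cut(1)): [1 0 5 4 3 2]
After op 5 (cut(1)): [0 5 4 3 2 1]

Answer: 0 5 4 3 2 1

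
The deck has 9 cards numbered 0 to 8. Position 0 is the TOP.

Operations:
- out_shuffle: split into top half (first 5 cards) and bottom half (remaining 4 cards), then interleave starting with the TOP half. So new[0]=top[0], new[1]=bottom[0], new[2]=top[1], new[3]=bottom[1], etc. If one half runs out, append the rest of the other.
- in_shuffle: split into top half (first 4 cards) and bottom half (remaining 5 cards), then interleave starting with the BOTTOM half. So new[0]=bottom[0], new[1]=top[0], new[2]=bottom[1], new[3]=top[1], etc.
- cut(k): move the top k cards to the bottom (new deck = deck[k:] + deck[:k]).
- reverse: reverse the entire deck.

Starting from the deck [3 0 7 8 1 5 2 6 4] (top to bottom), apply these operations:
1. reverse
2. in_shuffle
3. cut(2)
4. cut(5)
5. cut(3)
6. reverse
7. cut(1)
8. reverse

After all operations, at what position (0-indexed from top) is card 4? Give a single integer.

After op 1 (reverse): [4 6 2 5 1 8 7 0 3]
After op 2 (in_shuffle): [1 4 8 6 7 2 0 5 3]
After op 3 (cut(2)): [8 6 7 2 0 5 3 1 4]
After op 4 (cut(5)): [5 3 1 4 8 6 7 2 0]
After op 5 (cut(3)): [4 8 6 7 2 0 5 3 1]
After op 6 (reverse): [1 3 5 0 2 7 6 8 4]
After op 7 (cut(1)): [3 5 0 2 7 6 8 4 1]
After op 8 (reverse): [1 4 8 6 7 2 0 5 3]
Card 4 is at position 1.

Answer: 1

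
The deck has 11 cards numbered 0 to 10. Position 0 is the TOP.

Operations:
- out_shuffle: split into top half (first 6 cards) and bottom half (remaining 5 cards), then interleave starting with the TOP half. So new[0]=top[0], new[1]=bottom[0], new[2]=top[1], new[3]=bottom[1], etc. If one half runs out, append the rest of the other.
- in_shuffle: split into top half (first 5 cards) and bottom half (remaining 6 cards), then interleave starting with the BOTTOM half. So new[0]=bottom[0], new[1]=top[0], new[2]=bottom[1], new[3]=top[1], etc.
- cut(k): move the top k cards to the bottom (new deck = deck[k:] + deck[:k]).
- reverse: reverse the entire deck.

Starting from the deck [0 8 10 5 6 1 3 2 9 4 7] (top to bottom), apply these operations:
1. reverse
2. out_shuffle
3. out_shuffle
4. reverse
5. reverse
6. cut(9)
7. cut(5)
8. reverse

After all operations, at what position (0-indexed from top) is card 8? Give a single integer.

Answer: 10

Derivation:
After op 1 (reverse): [7 4 9 2 3 1 6 5 10 8 0]
After op 2 (out_shuffle): [7 6 4 5 9 10 2 8 3 0 1]
After op 3 (out_shuffle): [7 2 6 8 4 3 5 0 9 1 10]
After op 4 (reverse): [10 1 9 0 5 3 4 8 6 2 7]
After op 5 (reverse): [7 2 6 8 4 3 5 0 9 1 10]
After op 6 (cut(9)): [1 10 7 2 6 8 4 3 5 0 9]
After op 7 (cut(5)): [8 4 3 5 0 9 1 10 7 2 6]
After op 8 (reverse): [6 2 7 10 1 9 0 5 3 4 8]
Card 8 is at position 10.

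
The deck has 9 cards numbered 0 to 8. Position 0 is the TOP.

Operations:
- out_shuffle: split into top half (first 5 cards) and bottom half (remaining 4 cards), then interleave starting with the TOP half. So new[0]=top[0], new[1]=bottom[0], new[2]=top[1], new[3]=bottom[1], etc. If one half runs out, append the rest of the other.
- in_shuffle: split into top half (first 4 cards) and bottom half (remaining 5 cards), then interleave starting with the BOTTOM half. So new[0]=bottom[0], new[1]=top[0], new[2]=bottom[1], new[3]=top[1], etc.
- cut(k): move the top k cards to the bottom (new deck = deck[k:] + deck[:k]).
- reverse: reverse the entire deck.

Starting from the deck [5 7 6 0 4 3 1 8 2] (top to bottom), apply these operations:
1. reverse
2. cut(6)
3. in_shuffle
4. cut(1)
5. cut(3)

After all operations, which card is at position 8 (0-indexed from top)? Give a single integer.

After op 1 (reverse): [2 8 1 3 4 0 6 7 5]
After op 2 (cut(6)): [6 7 5 2 8 1 3 4 0]
After op 3 (in_shuffle): [8 6 1 7 3 5 4 2 0]
After op 4 (cut(1)): [6 1 7 3 5 4 2 0 8]
After op 5 (cut(3)): [3 5 4 2 0 8 6 1 7]
Position 8: card 7.

Answer: 7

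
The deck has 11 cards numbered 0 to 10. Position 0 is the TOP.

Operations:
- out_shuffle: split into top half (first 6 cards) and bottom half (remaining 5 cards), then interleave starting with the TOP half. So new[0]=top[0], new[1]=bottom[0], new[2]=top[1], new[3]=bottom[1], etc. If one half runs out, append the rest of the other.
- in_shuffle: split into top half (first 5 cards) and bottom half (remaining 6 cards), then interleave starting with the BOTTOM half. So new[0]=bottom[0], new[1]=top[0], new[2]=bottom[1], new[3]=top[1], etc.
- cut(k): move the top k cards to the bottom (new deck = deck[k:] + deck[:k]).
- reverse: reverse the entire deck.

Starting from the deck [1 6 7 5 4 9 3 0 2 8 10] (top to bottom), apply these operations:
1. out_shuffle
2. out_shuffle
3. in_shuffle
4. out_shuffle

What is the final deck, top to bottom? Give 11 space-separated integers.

Answer: 4 7 1 8 0 9 5 6 10 2 3

Derivation:
After op 1 (out_shuffle): [1 3 6 0 7 2 5 8 4 10 9]
After op 2 (out_shuffle): [1 5 3 8 6 4 0 10 7 9 2]
After op 3 (in_shuffle): [4 1 0 5 10 3 7 8 9 6 2]
After op 4 (out_shuffle): [4 7 1 8 0 9 5 6 10 2 3]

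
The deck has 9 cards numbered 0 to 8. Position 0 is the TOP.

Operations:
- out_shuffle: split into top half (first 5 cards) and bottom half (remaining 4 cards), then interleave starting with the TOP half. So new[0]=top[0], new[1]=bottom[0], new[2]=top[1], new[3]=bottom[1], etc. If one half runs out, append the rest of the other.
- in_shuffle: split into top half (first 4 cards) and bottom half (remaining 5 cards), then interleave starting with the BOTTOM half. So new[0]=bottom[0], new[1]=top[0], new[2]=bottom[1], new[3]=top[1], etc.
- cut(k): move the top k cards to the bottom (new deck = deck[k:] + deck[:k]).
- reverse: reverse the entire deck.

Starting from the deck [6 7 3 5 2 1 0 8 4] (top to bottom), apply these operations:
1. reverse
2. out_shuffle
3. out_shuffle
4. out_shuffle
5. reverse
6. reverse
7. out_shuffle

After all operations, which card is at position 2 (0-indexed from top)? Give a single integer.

After op 1 (reverse): [4 8 0 1 2 5 3 7 6]
After op 2 (out_shuffle): [4 5 8 3 0 7 1 6 2]
After op 3 (out_shuffle): [4 7 5 1 8 6 3 2 0]
After op 4 (out_shuffle): [4 6 7 3 5 2 1 0 8]
After op 5 (reverse): [8 0 1 2 5 3 7 6 4]
After op 6 (reverse): [4 6 7 3 5 2 1 0 8]
After op 7 (out_shuffle): [4 2 6 1 7 0 3 8 5]
Position 2: card 6.

Answer: 6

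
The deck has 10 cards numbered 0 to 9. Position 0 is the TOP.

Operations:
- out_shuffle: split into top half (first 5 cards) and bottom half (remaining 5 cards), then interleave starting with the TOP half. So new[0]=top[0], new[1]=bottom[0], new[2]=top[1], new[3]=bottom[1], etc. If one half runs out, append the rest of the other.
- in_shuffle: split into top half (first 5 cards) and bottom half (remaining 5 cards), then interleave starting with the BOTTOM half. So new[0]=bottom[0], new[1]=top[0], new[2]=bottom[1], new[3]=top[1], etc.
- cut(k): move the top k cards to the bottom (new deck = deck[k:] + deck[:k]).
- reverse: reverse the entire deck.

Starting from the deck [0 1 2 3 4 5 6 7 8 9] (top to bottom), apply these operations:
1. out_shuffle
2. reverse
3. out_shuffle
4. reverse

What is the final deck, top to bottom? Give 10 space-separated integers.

Answer: 0 7 5 3 1 8 6 4 2 9

Derivation:
After op 1 (out_shuffle): [0 5 1 6 2 7 3 8 4 9]
After op 2 (reverse): [9 4 8 3 7 2 6 1 5 0]
After op 3 (out_shuffle): [9 2 4 6 8 1 3 5 7 0]
After op 4 (reverse): [0 7 5 3 1 8 6 4 2 9]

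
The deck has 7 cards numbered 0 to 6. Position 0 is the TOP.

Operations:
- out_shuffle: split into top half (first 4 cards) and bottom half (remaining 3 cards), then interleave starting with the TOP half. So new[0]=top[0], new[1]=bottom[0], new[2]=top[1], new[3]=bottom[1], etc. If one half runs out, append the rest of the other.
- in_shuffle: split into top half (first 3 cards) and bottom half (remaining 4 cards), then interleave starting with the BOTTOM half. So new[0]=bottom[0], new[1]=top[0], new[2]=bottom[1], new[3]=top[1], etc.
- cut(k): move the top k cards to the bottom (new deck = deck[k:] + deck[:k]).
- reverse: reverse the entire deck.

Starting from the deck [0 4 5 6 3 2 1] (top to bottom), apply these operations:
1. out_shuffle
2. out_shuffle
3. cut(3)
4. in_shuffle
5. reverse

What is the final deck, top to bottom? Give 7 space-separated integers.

Answer: 3 6 5 4 0 1 2

Derivation:
After op 1 (out_shuffle): [0 3 4 2 5 1 6]
After op 2 (out_shuffle): [0 5 3 1 4 6 2]
After op 3 (cut(3)): [1 4 6 2 0 5 3]
After op 4 (in_shuffle): [2 1 0 4 5 6 3]
After op 5 (reverse): [3 6 5 4 0 1 2]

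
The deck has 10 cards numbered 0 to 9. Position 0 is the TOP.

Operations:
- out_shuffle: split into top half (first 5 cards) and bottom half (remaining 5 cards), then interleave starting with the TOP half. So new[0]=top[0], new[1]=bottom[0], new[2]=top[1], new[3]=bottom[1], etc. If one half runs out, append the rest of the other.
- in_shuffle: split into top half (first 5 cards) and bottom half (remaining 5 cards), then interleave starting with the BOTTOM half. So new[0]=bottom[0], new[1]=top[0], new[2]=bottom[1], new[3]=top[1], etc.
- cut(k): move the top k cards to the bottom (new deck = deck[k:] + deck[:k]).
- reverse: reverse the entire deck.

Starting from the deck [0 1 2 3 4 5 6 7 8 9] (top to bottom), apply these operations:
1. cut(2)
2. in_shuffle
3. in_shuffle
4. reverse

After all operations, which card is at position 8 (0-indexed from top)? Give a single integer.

After op 1 (cut(2)): [2 3 4 5 6 7 8 9 0 1]
After op 2 (in_shuffle): [7 2 8 3 9 4 0 5 1 6]
After op 3 (in_shuffle): [4 7 0 2 5 8 1 3 6 9]
After op 4 (reverse): [9 6 3 1 8 5 2 0 7 4]
Position 8: card 7.

Answer: 7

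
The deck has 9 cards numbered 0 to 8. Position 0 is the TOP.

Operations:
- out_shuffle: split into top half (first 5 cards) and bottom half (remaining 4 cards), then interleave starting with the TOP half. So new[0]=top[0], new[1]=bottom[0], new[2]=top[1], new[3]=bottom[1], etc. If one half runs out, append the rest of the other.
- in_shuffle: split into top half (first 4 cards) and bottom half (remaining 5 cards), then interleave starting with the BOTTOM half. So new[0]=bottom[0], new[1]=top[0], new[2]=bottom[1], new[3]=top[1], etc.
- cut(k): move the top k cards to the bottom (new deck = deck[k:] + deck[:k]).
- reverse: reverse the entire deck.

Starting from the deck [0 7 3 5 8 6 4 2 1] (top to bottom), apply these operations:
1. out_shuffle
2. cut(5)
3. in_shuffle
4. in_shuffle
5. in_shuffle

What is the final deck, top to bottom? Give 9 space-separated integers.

Answer: 4 7 6 0 8 1 5 2 3

Derivation:
After op 1 (out_shuffle): [0 6 7 4 3 2 5 1 8]
After op 2 (cut(5)): [2 5 1 8 0 6 7 4 3]
After op 3 (in_shuffle): [0 2 6 5 7 1 4 8 3]
After op 4 (in_shuffle): [7 0 1 2 4 6 8 5 3]
After op 5 (in_shuffle): [4 7 6 0 8 1 5 2 3]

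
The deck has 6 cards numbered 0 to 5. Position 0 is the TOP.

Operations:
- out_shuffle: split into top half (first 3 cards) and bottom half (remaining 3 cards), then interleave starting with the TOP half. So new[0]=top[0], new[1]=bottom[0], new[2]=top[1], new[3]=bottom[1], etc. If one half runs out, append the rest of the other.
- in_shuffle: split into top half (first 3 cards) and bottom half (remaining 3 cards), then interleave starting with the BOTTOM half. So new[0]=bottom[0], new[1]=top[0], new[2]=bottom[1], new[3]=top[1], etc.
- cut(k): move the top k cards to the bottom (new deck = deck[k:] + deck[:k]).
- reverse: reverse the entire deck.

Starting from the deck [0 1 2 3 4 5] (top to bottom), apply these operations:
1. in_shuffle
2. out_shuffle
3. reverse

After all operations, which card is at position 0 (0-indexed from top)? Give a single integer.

Answer: 2

Derivation:
After op 1 (in_shuffle): [3 0 4 1 5 2]
After op 2 (out_shuffle): [3 1 0 5 4 2]
After op 3 (reverse): [2 4 5 0 1 3]
Position 0: card 2.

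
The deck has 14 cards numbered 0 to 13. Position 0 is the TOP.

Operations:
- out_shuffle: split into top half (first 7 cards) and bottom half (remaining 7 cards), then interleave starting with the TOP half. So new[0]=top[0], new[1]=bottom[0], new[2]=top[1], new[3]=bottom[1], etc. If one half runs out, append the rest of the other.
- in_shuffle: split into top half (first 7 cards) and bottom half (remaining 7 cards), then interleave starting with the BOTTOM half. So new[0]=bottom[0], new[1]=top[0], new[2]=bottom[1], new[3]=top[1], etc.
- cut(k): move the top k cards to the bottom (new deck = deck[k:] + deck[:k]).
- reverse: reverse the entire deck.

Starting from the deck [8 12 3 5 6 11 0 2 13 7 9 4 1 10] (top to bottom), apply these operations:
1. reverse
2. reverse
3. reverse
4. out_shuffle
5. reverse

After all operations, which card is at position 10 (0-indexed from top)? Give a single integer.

After op 1 (reverse): [10 1 4 9 7 13 2 0 11 6 5 3 12 8]
After op 2 (reverse): [8 12 3 5 6 11 0 2 13 7 9 4 1 10]
After op 3 (reverse): [10 1 4 9 7 13 2 0 11 6 5 3 12 8]
After op 4 (out_shuffle): [10 0 1 11 4 6 9 5 7 3 13 12 2 8]
After op 5 (reverse): [8 2 12 13 3 7 5 9 6 4 11 1 0 10]
Position 10: card 11.

Answer: 11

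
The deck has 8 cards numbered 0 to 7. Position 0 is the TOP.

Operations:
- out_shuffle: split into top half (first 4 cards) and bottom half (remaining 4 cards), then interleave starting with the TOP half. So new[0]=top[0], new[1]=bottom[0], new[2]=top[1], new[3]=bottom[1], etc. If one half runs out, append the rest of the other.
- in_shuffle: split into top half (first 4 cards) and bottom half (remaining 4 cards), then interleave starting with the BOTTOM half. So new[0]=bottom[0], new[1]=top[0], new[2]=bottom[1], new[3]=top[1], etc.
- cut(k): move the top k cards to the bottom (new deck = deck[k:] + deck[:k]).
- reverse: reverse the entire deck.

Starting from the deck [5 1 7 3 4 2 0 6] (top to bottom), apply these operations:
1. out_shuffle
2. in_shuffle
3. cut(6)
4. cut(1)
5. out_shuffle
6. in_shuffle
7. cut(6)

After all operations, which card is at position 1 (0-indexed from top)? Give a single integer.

After op 1 (out_shuffle): [5 4 1 2 7 0 3 6]
After op 2 (in_shuffle): [7 5 0 4 3 1 6 2]
After op 3 (cut(6)): [6 2 7 5 0 4 3 1]
After op 4 (cut(1)): [2 7 5 0 4 3 1 6]
After op 5 (out_shuffle): [2 4 7 3 5 1 0 6]
After op 6 (in_shuffle): [5 2 1 4 0 7 6 3]
After op 7 (cut(6)): [6 3 5 2 1 4 0 7]
Position 1: card 3.

Answer: 3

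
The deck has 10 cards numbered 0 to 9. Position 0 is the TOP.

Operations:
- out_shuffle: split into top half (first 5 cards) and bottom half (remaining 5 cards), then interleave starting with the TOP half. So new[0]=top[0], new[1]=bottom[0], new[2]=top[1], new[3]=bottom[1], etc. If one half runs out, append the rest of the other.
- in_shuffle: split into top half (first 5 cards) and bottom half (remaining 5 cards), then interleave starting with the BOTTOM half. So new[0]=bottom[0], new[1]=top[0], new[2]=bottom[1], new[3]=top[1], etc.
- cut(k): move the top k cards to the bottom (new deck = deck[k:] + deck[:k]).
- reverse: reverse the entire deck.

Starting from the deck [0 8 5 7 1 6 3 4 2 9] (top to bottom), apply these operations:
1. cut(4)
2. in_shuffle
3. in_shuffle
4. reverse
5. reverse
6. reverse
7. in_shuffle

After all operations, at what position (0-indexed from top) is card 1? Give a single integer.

After op 1 (cut(4)): [1 6 3 4 2 9 0 8 5 7]
After op 2 (in_shuffle): [9 1 0 6 8 3 5 4 7 2]
After op 3 (in_shuffle): [3 9 5 1 4 0 7 6 2 8]
After op 4 (reverse): [8 2 6 7 0 4 1 5 9 3]
After op 5 (reverse): [3 9 5 1 4 0 7 6 2 8]
After op 6 (reverse): [8 2 6 7 0 4 1 5 9 3]
After op 7 (in_shuffle): [4 8 1 2 5 6 9 7 3 0]
Card 1 is at position 2.

Answer: 2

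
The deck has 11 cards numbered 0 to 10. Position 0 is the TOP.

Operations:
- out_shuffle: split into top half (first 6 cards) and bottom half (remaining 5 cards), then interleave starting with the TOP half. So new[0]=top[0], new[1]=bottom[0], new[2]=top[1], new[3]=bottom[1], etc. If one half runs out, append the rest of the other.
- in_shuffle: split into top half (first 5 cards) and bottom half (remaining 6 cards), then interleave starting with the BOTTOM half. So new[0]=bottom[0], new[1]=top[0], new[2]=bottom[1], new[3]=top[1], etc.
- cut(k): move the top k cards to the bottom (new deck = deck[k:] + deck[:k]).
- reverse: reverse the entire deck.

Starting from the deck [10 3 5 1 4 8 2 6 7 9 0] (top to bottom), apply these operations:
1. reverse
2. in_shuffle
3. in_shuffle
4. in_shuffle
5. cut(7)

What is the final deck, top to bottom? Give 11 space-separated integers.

After op 1 (reverse): [0 9 7 6 2 8 4 1 5 3 10]
After op 2 (in_shuffle): [8 0 4 9 1 7 5 6 3 2 10]
After op 3 (in_shuffle): [7 8 5 0 6 4 3 9 2 1 10]
After op 4 (in_shuffle): [4 7 3 8 9 5 2 0 1 6 10]
After op 5 (cut(7)): [0 1 6 10 4 7 3 8 9 5 2]

Answer: 0 1 6 10 4 7 3 8 9 5 2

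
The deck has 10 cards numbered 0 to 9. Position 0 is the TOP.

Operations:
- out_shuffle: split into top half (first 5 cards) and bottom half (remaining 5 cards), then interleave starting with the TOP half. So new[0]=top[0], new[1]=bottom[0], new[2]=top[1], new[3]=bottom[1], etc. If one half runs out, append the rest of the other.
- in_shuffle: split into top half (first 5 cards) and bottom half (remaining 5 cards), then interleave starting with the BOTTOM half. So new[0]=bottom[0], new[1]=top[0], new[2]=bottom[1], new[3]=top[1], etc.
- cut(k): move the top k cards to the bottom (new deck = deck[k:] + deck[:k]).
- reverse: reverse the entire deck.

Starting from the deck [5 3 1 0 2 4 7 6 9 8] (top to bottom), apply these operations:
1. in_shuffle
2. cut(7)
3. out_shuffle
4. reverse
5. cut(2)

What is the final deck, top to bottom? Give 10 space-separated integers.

Answer: 1 4 6 2 3 8 7 0 9 5

Derivation:
After op 1 (in_shuffle): [4 5 7 3 6 1 9 0 8 2]
After op 2 (cut(7)): [0 8 2 4 5 7 3 6 1 9]
After op 3 (out_shuffle): [0 7 8 3 2 6 4 1 5 9]
After op 4 (reverse): [9 5 1 4 6 2 3 8 7 0]
After op 5 (cut(2)): [1 4 6 2 3 8 7 0 9 5]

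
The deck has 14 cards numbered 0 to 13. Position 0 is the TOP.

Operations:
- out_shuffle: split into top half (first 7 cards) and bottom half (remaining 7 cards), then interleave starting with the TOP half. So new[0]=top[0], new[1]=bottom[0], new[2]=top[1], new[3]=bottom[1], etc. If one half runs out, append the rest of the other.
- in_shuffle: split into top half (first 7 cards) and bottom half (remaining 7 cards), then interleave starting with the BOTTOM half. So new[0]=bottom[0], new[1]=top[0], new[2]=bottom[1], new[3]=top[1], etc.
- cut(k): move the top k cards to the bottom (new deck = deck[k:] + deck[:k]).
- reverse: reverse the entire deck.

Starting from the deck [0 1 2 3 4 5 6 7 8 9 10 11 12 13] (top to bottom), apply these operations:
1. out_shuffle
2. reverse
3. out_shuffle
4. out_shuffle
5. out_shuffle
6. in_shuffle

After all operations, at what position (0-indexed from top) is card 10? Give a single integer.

Answer: 4

Derivation:
After op 1 (out_shuffle): [0 7 1 8 2 9 3 10 4 11 5 12 6 13]
After op 2 (reverse): [13 6 12 5 11 4 10 3 9 2 8 1 7 0]
After op 3 (out_shuffle): [13 3 6 9 12 2 5 8 11 1 4 7 10 0]
After op 4 (out_shuffle): [13 8 3 11 6 1 9 4 12 7 2 10 5 0]
After op 5 (out_shuffle): [13 4 8 12 3 7 11 2 6 10 1 5 9 0]
After op 6 (in_shuffle): [2 13 6 4 10 8 1 12 5 3 9 7 0 11]
Card 10 is at position 4.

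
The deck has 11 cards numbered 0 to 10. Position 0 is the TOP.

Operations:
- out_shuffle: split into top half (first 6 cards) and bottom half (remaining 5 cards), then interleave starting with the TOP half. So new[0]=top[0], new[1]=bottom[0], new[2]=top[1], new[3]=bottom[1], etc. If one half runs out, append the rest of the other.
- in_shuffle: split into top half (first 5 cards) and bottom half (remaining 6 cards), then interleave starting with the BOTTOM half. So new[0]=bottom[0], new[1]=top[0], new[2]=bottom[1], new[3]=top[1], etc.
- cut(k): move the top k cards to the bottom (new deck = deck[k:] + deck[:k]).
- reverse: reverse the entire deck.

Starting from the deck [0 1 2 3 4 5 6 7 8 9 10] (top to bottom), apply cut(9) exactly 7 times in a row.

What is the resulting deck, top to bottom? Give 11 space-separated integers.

After op 1 (cut(9)): [9 10 0 1 2 3 4 5 6 7 8]
After op 2 (cut(9)): [7 8 9 10 0 1 2 3 4 5 6]
After op 3 (cut(9)): [5 6 7 8 9 10 0 1 2 3 4]
After op 4 (cut(9)): [3 4 5 6 7 8 9 10 0 1 2]
After op 5 (cut(9)): [1 2 3 4 5 6 7 8 9 10 0]
After op 6 (cut(9)): [10 0 1 2 3 4 5 6 7 8 9]
After op 7 (cut(9)): [8 9 10 0 1 2 3 4 5 6 7]

Answer: 8 9 10 0 1 2 3 4 5 6 7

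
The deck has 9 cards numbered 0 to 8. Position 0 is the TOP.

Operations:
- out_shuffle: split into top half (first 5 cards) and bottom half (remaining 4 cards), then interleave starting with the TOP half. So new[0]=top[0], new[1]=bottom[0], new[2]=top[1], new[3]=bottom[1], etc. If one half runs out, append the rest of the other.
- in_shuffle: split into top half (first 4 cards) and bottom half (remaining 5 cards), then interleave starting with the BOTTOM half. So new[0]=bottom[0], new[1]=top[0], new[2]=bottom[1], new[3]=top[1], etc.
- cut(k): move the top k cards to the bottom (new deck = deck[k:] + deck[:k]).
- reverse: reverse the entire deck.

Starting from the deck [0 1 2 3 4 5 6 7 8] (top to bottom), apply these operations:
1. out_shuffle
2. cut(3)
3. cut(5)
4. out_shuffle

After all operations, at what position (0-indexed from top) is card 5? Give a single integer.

After op 1 (out_shuffle): [0 5 1 6 2 7 3 8 4]
After op 2 (cut(3)): [6 2 7 3 8 4 0 5 1]
After op 3 (cut(5)): [4 0 5 1 6 2 7 3 8]
After op 4 (out_shuffle): [4 2 0 7 5 3 1 8 6]
Card 5 is at position 4.

Answer: 4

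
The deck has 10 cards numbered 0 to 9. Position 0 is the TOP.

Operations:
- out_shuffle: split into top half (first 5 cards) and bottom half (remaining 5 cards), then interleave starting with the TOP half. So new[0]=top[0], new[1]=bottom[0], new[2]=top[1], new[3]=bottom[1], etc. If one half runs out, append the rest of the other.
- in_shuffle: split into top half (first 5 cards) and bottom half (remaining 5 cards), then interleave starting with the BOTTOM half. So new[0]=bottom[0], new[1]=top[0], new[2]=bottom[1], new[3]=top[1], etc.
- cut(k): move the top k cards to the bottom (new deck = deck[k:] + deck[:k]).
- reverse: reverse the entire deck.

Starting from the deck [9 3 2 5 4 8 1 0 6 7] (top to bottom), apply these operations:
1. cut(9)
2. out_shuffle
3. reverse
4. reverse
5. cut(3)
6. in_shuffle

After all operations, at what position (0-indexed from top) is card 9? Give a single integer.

Answer: 8

Derivation:
After op 1 (cut(9)): [7 9 3 2 5 4 8 1 0 6]
After op 2 (out_shuffle): [7 4 9 8 3 1 2 0 5 6]
After op 3 (reverse): [6 5 0 2 1 3 8 9 4 7]
After op 4 (reverse): [7 4 9 8 3 1 2 0 5 6]
After op 5 (cut(3)): [8 3 1 2 0 5 6 7 4 9]
After op 6 (in_shuffle): [5 8 6 3 7 1 4 2 9 0]
Card 9 is at position 8.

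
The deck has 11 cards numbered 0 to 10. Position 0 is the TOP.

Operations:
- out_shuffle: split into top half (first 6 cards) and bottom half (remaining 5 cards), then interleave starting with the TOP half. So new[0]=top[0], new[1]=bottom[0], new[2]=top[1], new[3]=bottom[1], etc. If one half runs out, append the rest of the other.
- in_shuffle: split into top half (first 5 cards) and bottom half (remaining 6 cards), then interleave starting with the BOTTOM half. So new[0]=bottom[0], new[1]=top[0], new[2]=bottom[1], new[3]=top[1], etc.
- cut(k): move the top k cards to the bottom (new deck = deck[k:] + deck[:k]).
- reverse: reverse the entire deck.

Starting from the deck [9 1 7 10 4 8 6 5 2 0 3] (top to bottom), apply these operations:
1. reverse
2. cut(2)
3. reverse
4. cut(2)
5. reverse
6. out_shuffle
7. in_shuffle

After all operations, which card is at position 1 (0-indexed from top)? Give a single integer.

After op 1 (reverse): [3 0 2 5 6 8 4 10 7 1 9]
After op 2 (cut(2)): [2 5 6 8 4 10 7 1 9 3 0]
After op 3 (reverse): [0 3 9 1 7 10 4 8 6 5 2]
After op 4 (cut(2)): [9 1 7 10 4 8 6 5 2 0 3]
After op 5 (reverse): [3 0 2 5 6 8 4 10 7 1 9]
After op 6 (out_shuffle): [3 4 0 10 2 7 5 1 6 9 8]
After op 7 (in_shuffle): [7 3 5 4 1 0 6 10 9 2 8]
Position 1: card 3.

Answer: 3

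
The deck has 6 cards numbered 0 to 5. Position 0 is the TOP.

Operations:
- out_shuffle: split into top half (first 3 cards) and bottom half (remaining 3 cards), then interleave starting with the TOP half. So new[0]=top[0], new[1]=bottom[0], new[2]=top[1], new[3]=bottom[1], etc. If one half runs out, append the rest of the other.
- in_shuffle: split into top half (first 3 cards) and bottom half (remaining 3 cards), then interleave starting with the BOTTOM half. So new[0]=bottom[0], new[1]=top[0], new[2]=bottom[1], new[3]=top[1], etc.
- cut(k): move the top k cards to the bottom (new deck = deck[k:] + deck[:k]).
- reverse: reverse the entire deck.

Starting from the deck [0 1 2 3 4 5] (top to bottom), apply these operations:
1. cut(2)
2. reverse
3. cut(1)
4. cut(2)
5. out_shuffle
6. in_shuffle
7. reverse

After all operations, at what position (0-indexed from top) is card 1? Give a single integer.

After op 1 (cut(2)): [2 3 4 5 0 1]
After op 2 (reverse): [1 0 5 4 3 2]
After op 3 (cut(1)): [0 5 4 3 2 1]
After op 4 (cut(2)): [4 3 2 1 0 5]
After op 5 (out_shuffle): [4 1 3 0 2 5]
After op 6 (in_shuffle): [0 4 2 1 5 3]
After op 7 (reverse): [3 5 1 2 4 0]
Card 1 is at position 2.

Answer: 2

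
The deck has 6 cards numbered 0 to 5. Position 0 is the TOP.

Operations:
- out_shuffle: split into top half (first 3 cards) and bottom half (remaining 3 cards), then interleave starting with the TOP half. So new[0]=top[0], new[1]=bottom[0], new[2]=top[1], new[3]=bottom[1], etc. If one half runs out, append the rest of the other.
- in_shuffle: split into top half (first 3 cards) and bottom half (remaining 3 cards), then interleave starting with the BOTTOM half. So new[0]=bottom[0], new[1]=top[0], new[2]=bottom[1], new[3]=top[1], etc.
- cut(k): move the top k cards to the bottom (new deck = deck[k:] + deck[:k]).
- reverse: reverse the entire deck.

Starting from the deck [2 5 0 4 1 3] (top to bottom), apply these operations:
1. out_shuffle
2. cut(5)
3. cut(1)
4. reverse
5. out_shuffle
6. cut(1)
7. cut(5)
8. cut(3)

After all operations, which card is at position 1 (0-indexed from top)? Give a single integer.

After op 1 (out_shuffle): [2 4 5 1 0 3]
After op 2 (cut(5)): [3 2 4 5 1 0]
After op 3 (cut(1)): [2 4 5 1 0 3]
After op 4 (reverse): [3 0 1 5 4 2]
After op 5 (out_shuffle): [3 5 0 4 1 2]
After op 6 (cut(1)): [5 0 4 1 2 3]
After op 7 (cut(5)): [3 5 0 4 1 2]
After op 8 (cut(3)): [4 1 2 3 5 0]
Position 1: card 1.

Answer: 1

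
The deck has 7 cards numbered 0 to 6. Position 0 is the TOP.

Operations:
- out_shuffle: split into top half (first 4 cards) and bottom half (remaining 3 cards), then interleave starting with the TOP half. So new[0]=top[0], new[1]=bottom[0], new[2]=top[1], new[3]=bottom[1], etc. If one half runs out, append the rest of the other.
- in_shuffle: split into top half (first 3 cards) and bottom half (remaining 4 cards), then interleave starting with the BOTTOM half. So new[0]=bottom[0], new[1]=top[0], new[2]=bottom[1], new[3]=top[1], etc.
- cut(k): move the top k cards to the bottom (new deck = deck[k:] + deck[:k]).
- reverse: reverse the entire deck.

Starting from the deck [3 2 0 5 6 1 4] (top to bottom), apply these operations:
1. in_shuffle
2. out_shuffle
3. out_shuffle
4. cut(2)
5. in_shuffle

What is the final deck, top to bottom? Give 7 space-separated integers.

After op 1 (in_shuffle): [5 3 6 2 1 0 4]
After op 2 (out_shuffle): [5 1 3 0 6 4 2]
After op 3 (out_shuffle): [5 6 1 4 3 2 0]
After op 4 (cut(2)): [1 4 3 2 0 5 6]
After op 5 (in_shuffle): [2 1 0 4 5 3 6]

Answer: 2 1 0 4 5 3 6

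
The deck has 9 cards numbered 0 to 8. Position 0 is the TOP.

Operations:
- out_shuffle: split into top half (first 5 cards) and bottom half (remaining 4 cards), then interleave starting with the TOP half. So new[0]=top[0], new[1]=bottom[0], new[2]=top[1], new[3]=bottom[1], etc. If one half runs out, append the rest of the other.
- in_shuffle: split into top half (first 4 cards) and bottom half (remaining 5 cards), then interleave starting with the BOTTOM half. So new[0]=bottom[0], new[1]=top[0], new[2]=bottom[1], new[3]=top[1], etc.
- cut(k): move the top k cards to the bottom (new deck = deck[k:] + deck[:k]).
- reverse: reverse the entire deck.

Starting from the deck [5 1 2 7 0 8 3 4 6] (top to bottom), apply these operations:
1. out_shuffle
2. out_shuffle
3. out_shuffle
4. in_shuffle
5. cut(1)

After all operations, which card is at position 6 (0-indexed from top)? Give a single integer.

Answer: 3

Derivation:
After op 1 (out_shuffle): [5 8 1 3 2 4 7 6 0]
After op 2 (out_shuffle): [5 4 8 7 1 6 3 0 2]
After op 3 (out_shuffle): [5 6 4 3 8 0 7 2 1]
After op 4 (in_shuffle): [8 5 0 6 7 4 2 3 1]
After op 5 (cut(1)): [5 0 6 7 4 2 3 1 8]
Position 6: card 3.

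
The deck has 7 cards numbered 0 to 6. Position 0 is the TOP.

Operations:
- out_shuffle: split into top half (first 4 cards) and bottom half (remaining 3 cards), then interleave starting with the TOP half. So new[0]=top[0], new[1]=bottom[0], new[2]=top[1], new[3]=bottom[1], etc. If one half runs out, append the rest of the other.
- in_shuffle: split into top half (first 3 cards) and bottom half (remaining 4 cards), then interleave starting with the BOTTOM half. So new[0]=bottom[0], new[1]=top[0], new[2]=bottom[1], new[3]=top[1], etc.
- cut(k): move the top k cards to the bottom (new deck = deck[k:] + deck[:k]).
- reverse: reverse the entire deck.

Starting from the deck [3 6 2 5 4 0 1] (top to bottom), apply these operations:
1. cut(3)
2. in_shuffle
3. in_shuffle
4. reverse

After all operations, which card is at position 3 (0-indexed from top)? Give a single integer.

After op 1 (cut(3)): [5 4 0 1 3 6 2]
After op 2 (in_shuffle): [1 5 3 4 6 0 2]
After op 3 (in_shuffle): [4 1 6 5 0 3 2]
After op 4 (reverse): [2 3 0 5 6 1 4]
Position 3: card 5.

Answer: 5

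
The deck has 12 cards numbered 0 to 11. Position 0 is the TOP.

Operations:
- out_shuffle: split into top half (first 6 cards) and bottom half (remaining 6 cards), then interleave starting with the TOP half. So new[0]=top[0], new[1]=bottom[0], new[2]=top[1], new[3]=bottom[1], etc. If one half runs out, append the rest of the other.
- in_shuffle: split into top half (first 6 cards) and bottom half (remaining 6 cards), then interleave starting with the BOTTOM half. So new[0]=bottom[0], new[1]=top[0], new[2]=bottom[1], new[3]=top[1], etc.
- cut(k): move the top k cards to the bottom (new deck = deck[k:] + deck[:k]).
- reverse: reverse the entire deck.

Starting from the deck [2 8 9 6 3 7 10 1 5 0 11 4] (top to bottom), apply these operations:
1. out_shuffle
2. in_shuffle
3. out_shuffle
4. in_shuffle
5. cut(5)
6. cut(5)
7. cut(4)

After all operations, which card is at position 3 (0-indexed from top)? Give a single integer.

Answer: 2

Derivation:
After op 1 (out_shuffle): [2 10 8 1 9 5 6 0 3 11 7 4]
After op 2 (in_shuffle): [6 2 0 10 3 8 11 1 7 9 4 5]
After op 3 (out_shuffle): [6 11 2 1 0 7 10 9 3 4 8 5]
After op 4 (in_shuffle): [10 6 9 11 3 2 4 1 8 0 5 7]
After op 5 (cut(5)): [2 4 1 8 0 5 7 10 6 9 11 3]
After op 6 (cut(5)): [5 7 10 6 9 11 3 2 4 1 8 0]
After op 7 (cut(4)): [9 11 3 2 4 1 8 0 5 7 10 6]
Position 3: card 2.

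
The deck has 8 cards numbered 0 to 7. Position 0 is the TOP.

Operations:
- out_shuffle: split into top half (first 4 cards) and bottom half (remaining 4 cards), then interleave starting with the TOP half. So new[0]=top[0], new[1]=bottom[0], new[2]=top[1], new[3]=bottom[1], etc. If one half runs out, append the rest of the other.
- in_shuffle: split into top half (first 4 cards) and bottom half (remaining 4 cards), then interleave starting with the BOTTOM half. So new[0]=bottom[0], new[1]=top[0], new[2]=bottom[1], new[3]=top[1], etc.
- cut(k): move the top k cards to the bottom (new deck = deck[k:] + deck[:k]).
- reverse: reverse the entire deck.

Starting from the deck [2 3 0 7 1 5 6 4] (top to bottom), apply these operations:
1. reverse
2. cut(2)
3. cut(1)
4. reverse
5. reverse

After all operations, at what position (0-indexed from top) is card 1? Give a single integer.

After op 1 (reverse): [4 6 5 1 7 0 3 2]
After op 2 (cut(2)): [5 1 7 0 3 2 4 6]
After op 3 (cut(1)): [1 7 0 3 2 4 6 5]
After op 4 (reverse): [5 6 4 2 3 0 7 1]
After op 5 (reverse): [1 7 0 3 2 4 6 5]
Card 1 is at position 0.

Answer: 0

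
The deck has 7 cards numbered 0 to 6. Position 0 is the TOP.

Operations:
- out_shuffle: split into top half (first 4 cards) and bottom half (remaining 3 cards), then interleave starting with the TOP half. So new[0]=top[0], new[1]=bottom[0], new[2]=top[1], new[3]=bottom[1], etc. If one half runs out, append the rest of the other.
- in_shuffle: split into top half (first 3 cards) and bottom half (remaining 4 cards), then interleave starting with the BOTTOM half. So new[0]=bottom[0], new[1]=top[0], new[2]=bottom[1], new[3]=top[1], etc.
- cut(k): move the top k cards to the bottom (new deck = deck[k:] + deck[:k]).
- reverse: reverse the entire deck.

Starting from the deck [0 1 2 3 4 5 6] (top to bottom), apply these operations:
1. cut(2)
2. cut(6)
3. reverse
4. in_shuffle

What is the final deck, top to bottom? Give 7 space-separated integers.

Answer: 4 0 3 6 2 5 1

Derivation:
After op 1 (cut(2)): [2 3 4 5 6 0 1]
After op 2 (cut(6)): [1 2 3 4 5 6 0]
After op 3 (reverse): [0 6 5 4 3 2 1]
After op 4 (in_shuffle): [4 0 3 6 2 5 1]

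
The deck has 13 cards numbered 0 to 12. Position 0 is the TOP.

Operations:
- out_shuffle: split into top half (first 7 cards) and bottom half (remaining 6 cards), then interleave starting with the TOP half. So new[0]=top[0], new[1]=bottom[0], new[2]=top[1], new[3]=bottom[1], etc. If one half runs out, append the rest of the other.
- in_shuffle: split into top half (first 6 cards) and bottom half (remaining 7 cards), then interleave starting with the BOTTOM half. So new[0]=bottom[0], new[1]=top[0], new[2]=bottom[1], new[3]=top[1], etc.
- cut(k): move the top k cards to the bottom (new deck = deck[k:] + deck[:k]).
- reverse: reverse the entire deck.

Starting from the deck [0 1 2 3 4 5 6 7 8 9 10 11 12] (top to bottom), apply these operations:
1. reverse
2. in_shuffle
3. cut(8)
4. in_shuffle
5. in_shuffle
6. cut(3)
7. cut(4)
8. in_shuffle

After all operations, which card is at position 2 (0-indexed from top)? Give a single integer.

Answer: 12

Derivation:
After op 1 (reverse): [12 11 10 9 8 7 6 5 4 3 2 1 0]
After op 2 (in_shuffle): [6 12 5 11 4 10 3 9 2 8 1 7 0]
After op 3 (cut(8)): [2 8 1 7 0 6 12 5 11 4 10 3 9]
After op 4 (in_shuffle): [12 2 5 8 11 1 4 7 10 0 3 6 9]
After op 5 (in_shuffle): [4 12 7 2 10 5 0 8 3 11 6 1 9]
After op 6 (cut(3)): [2 10 5 0 8 3 11 6 1 9 4 12 7]
After op 7 (cut(4)): [8 3 11 6 1 9 4 12 7 2 10 5 0]
After op 8 (in_shuffle): [4 8 12 3 7 11 2 6 10 1 5 9 0]
Position 2: card 12.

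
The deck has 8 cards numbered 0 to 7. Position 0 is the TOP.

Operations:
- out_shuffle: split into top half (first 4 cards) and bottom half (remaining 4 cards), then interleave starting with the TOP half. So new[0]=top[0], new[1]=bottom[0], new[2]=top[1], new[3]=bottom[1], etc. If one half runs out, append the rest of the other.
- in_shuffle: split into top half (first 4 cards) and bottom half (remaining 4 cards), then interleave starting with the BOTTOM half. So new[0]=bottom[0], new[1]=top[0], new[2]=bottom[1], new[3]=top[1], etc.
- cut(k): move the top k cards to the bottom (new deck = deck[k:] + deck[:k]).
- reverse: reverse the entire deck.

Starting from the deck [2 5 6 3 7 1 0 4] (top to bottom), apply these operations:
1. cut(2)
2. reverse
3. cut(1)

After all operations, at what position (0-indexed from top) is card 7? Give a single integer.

After op 1 (cut(2)): [6 3 7 1 0 4 2 5]
After op 2 (reverse): [5 2 4 0 1 7 3 6]
After op 3 (cut(1)): [2 4 0 1 7 3 6 5]
Card 7 is at position 4.

Answer: 4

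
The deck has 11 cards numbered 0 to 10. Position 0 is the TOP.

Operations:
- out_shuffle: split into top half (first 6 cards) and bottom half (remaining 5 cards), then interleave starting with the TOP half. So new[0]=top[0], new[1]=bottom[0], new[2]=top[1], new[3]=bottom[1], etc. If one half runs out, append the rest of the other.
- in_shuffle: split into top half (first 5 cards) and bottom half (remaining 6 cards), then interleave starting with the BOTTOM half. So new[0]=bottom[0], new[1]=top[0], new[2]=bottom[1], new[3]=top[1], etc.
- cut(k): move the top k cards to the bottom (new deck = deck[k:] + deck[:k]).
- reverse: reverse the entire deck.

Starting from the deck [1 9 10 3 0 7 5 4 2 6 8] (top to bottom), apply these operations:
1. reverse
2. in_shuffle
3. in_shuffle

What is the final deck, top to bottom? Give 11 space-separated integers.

After op 1 (reverse): [8 6 2 4 5 7 0 3 10 9 1]
After op 2 (in_shuffle): [7 8 0 6 3 2 10 4 9 5 1]
After op 3 (in_shuffle): [2 7 10 8 4 0 9 6 5 3 1]

Answer: 2 7 10 8 4 0 9 6 5 3 1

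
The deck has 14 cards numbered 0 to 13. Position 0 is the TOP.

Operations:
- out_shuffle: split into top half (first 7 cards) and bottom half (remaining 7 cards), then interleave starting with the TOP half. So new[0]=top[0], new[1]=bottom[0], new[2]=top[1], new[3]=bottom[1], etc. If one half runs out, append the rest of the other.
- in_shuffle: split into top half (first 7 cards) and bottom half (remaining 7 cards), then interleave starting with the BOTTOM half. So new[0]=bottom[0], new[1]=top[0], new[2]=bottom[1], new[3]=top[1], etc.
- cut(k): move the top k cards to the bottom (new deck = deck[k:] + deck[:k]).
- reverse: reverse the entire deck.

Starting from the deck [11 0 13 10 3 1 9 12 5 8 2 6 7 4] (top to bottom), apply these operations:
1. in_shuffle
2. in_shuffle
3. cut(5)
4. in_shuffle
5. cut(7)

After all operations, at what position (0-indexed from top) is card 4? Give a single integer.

Answer: 4

Derivation:
After op 1 (in_shuffle): [12 11 5 0 8 13 2 10 6 3 7 1 4 9]
After op 2 (in_shuffle): [10 12 6 11 3 5 7 0 1 8 4 13 9 2]
After op 3 (cut(5)): [5 7 0 1 8 4 13 9 2 10 12 6 11 3]
After op 4 (in_shuffle): [9 5 2 7 10 0 12 1 6 8 11 4 3 13]
After op 5 (cut(7)): [1 6 8 11 4 3 13 9 5 2 7 10 0 12]
Card 4 is at position 4.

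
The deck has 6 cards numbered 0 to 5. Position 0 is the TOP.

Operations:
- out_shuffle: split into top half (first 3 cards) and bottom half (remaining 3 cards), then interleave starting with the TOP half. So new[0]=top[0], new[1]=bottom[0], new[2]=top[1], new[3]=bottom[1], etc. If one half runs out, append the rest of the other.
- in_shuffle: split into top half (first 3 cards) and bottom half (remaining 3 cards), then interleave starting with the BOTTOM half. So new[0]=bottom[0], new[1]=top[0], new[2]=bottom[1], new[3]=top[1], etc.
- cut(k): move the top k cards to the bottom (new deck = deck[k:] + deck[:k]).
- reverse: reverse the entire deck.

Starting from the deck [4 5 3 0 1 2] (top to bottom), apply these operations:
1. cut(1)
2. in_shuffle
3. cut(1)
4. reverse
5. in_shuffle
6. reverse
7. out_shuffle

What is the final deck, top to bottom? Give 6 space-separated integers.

After op 1 (cut(1)): [5 3 0 1 2 4]
After op 2 (in_shuffle): [1 5 2 3 4 0]
After op 3 (cut(1)): [5 2 3 4 0 1]
After op 4 (reverse): [1 0 4 3 2 5]
After op 5 (in_shuffle): [3 1 2 0 5 4]
After op 6 (reverse): [4 5 0 2 1 3]
After op 7 (out_shuffle): [4 2 5 1 0 3]

Answer: 4 2 5 1 0 3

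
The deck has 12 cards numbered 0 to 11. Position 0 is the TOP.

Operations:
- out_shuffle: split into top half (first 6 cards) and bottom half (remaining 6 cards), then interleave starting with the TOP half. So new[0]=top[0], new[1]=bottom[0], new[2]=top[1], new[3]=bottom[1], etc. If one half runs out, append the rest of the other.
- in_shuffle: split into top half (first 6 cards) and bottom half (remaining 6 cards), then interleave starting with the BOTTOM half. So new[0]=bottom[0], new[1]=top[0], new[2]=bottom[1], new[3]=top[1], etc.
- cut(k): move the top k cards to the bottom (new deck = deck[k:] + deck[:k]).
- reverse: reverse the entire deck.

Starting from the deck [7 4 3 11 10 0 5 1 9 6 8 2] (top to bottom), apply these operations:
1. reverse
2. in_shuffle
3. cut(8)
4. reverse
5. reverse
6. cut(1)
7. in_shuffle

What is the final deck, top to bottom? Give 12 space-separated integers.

Answer: 8 1 11 7 6 5 3 0 9 2 4 10

Derivation:
After op 1 (reverse): [2 8 6 9 1 5 0 10 11 3 4 7]
After op 2 (in_shuffle): [0 2 10 8 11 6 3 9 4 1 7 5]
After op 3 (cut(8)): [4 1 7 5 0 2 10 8 11 6 3 9]
After op 4 (reverse): [9 3 6 11 8 10 2 0 5 7 1 4]
After op 5 (reverse): [4 1 7 5 0 2 10 8 11 6 3 9]
After op 6 (cut(1)): [1 7 5 0 2 10 8 11 6 3 9 4]
After op 7 (in_shuffle): [8 1 11 7 6 5 3 0 9 2 4 10]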